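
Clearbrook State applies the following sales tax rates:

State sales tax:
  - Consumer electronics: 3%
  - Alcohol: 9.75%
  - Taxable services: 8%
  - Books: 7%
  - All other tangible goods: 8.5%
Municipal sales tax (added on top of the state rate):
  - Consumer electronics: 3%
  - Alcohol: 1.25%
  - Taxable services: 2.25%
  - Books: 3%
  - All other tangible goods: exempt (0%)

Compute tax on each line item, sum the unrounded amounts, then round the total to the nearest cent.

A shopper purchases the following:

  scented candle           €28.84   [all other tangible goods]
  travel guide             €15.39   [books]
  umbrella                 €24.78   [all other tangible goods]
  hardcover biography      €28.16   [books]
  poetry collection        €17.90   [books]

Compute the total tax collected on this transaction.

€10.70

Scented candle €28.84: all other tangible goods → 8.5% + 0% municipal = 8.5% → €2.4514
Travel guide €15.39: books → 7% + 3% municipal = 10% → €1.539
Umbrella €24.78: all other tangible goods → 8.5% + 0% municipal = 8.5% → €2.1063
Hardcover biography €28.16: books → 7% + 3% municipal = 10% → €2.816
Poetry collection €17.90: books → 7% + 3% municipal = 10% → €1.79
Unrounded tax sum = €10.7027 → €10.70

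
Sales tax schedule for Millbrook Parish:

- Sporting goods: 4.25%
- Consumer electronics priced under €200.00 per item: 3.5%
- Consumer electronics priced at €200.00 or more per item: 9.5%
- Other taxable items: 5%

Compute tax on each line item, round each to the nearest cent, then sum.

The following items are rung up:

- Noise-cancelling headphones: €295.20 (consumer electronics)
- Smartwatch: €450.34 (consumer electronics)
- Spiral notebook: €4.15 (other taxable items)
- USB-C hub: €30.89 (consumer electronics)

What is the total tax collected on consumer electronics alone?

€71.90

Noise-cancelling headphones €295.20: consumer electronics, €200.00 or more → 9.5% → €28.04
Smartwatch €450.34: consumer electronics, €200.00 or more → 9.5% → €42.78
USB-C hub €30.89: consumer electronics, under €200.00 → 3.5% → €1.08
Tax on consumer electronics = €28.04 + €42.78 + €1.08 = €71.90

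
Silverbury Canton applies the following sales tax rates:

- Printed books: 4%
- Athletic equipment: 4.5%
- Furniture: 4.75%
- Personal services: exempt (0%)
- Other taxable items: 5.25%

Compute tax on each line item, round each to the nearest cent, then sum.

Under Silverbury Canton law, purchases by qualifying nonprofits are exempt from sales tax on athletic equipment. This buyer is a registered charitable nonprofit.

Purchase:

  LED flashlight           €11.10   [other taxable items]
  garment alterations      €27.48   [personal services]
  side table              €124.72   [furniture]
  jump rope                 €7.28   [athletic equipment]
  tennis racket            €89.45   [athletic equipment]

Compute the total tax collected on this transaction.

€6.50

LED flashlight €11.10: other taxable items → 5.25% → €0.58
Garment alterations €27.48: personal services → 0% → €0.00
Side table €124.72: furniture → 4.75% → €5.92
Jump rope €7.28: athletic equipment, buyer-exempt → 0% → €0.00
Tennis racket €89.45: athletic equipment, buyer-exempt → 0% → €0.00
Total tax = €0.58 + €5.92 = €6.50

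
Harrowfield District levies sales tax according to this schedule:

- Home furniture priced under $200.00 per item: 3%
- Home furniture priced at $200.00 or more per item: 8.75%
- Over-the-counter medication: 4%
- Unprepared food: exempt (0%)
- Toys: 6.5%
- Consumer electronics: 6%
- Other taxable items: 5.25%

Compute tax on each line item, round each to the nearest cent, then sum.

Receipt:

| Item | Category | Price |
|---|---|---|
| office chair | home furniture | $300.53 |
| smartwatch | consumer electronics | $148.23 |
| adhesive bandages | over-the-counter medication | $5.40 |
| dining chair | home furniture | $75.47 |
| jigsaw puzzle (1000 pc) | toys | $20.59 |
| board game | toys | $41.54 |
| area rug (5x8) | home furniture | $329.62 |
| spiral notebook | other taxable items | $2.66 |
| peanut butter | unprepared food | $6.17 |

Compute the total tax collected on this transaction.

Office chair $300.53: home furniture, $200.00 or more → 8.75% → $26.30
Smartwatch $148.23: consumer electronics → 6% → $8.89
Adhesive bandages $5.40: over-the-counter medication → 4% → $0.22
Dining chair $75.47: home furniture, under $200.00 → 3% → $2.26
Jigsaw puzzle (1000 pc) $20.59: toys → 6.5% → $1.34
Board game $41.54: toys → 6.5% → $2.70
Area rug (5x8) $329.62: home furniture, $200.00 or more → 8.75% → $28.84
Spiral notebook $2.66: other taxable items → 5.25% → $0.14
Peanut butter $6.17: unprepared food → 0% → $0.00
Total tax = $26.30 + $8.89 + $0.22 + $2.26 + $1.34 + $2.70 + $28.84 + $0.14 = $70.69

$70.69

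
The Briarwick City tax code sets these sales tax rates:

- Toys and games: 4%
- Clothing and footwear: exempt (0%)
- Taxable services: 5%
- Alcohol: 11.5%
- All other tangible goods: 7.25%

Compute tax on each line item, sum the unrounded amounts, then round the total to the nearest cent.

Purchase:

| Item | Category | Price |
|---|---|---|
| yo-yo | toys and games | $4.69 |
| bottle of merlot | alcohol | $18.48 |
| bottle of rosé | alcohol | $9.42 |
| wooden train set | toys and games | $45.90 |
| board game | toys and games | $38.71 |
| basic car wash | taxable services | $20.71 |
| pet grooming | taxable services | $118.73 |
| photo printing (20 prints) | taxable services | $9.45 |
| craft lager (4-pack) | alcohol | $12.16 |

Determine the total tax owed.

Yo-yo $4.69: toys and games → 4% → $0.1876
Bottle of merlot $18.48: alcohol → 11.5% → $2.1252
Bottle of rosé $9.42: alcohol → 11.5% → $1.0833
Wooden train set $45.90: toys and games → 4% → $1.836
Board game $38.71: toys and games → 4% → $1.5484
Basic car wash $20.71: taxable services → 5% → $1.0355
Pet grooming $118.73: taxable services → 5% → $5.9365
Photo printing (20 prints) $9.45: taxable services → 5% → $0.4725
Craft lager (4-pack) $12.16: alcohol → 11.5% → $1.3984
Unrounded tax sum = $15.6234 → $15.62

$15.62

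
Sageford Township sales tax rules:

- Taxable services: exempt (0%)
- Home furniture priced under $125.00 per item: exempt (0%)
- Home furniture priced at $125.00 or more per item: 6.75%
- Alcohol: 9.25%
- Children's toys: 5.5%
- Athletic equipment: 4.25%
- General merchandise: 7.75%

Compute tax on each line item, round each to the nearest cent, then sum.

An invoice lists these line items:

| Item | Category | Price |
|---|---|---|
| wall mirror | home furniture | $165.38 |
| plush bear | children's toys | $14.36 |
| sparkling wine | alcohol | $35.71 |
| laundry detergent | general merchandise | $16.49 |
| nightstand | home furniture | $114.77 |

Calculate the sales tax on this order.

$16.53

Wall mirror $165.38: home furniture, $125.00 or more → 6.75% → $11.16
Plush bear $14.36: children's toys → 5.5% → $0.79
Sparkling wine $35.71: alcohol → 9.25% → $3.30
Laundry detergent $16.49: general merchandise → 7.75% → $1.28
Nightstand $114.77: home furniture, under $125.00 → 0% → $0.00
Total tax = $11.16 + $0.79 + $3.30 + $1.28 = $16.53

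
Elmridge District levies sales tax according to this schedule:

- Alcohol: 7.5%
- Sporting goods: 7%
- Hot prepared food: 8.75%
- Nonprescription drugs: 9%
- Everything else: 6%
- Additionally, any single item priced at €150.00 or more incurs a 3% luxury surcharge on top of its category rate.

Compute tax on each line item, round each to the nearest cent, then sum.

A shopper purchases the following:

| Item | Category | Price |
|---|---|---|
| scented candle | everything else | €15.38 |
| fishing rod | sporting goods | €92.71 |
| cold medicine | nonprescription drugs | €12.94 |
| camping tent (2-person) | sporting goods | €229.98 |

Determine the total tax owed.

Scented candle €15.38: everything else → 6% → €0.92
Fishing rod €92.71: sporting goods → 7% → €6.49
Cold medicine €12.94: nonprescription drugs → 9% → €1.16
Camping tent (2-person) €229.98: sporting goods → 7% + 3% surcharge = 10% → €23.00
Total tax = €0.92 + €6.49 + €1.16 + €23.00 = €31.57

€31.57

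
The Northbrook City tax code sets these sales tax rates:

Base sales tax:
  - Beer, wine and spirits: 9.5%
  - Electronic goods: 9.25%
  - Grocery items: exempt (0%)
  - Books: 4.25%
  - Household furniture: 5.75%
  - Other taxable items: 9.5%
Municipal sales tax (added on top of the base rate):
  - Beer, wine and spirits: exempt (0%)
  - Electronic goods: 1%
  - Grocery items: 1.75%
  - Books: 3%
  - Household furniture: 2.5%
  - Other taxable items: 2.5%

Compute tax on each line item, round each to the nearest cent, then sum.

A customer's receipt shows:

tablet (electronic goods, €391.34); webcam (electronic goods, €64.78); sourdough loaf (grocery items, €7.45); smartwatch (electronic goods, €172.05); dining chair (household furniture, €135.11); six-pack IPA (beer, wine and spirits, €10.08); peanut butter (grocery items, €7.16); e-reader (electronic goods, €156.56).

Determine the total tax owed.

€92.81

Tablet €391.34: electronic goods → 9.25% + 1% municipal = 10.25% → €40.11
Webcam €64.78: electronic goods → 9.25% + 1% municipal = 10.25% → €6.64
Sourdough loaf €7.45: grocery items → 0% + 1.75% municipal = 1.75% → €0.13
Smartwatch €172.05: electronic goods → 9.25% + 1% municipal = 10.25% → €17.64
Dining chair €135.11: household furniture → 5.75% + 2.5% municipal = 8.25% → €11.15
Six-pack IPA €10.08: beer, wine and spirits → 9.5% + 0% municipal = 9.5% → €0.96
Peanut butter €7.16: grocery items → 0% + 1.75% municipal = 1.75% → €0.13
E-reader €156.56: electronic goods → 9.25% + 1% municipal = 10.25% → €16.05
Total tax = €40.11 + €6.64 + €0.13 + €17.64 + €11.15 + €0.96 + €0.13 + €16.05 = €92.81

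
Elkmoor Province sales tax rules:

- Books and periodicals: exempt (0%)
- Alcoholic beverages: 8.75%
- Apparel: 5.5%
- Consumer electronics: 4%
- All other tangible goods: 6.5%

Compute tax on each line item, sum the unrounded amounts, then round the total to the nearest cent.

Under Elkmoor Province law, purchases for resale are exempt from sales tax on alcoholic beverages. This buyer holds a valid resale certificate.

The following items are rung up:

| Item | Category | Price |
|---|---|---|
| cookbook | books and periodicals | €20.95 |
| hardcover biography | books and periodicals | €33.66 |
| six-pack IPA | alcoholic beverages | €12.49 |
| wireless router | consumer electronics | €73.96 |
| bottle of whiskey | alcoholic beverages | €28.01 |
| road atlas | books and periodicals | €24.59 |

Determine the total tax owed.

Cookbook €20.95: books and periodicals → 0% → €0.00
Hardcover biography €33.66: books and periodicals → 0% → €0.00
Six-pack IPA €12.49: alcoholic beverages, buyer-exempt → 0% → €0.00
Wireless router €73.96: consumer electronics → 4% → €2.9584
Bottle of whiskey €28.01: alcoholic beverages, buyer-exempt → 0% → €0.00
Road atlas €24.59: books and periodicals → 0% → €0.00
Unrounded tax sum = €2.9584 → €2.96

€2.96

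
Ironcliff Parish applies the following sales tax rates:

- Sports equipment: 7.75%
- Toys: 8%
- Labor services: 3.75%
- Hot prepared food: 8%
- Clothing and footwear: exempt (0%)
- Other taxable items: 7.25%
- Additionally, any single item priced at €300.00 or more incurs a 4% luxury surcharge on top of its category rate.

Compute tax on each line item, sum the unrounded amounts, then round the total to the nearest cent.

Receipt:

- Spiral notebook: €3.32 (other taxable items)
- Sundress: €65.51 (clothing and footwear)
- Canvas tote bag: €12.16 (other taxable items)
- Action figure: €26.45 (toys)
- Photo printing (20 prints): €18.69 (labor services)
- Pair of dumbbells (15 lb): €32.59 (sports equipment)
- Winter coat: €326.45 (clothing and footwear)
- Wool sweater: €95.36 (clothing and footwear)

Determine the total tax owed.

€19.52

Spiral notebook €3.32: other taxable items → 7.25% → €0.2407
Sundress €65.51: clothing and footwear → 0% → €0.00
Canvas tote bag €12.16: other taxable items → 7.25% → €0.8816
Action figure €26.45: toys → 8% → €2.116
Photo printing (20 prints) €18.69: labor services → 3.75% → €0.700875
Pair of dumbbells (15 lb) €32.59: sports equipment → 7.75% → €2.525725
Winter coat €326.45: clothing and footwear → 0% + 4% surcharge = 4% → €13.058
Wool sweater €95.36: clothing and footwear → 0% → €0.00
Unrounded tax sum = €19.5229 → €19.52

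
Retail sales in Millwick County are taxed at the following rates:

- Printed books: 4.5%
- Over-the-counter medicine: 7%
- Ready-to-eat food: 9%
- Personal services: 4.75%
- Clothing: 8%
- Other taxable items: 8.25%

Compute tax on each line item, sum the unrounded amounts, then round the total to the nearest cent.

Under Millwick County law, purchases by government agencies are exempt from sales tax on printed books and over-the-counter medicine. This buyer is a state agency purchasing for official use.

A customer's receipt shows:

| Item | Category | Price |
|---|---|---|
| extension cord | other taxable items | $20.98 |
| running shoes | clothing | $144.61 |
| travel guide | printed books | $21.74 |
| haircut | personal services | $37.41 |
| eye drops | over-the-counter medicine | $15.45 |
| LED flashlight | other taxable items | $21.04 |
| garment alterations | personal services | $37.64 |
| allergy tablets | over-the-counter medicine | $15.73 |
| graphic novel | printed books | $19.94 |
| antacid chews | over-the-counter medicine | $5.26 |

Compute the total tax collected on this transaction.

Extension cord $20.98: other taxable items → 8.25% → $1.73085
Running shoes $144.61: clothing → 8% → $11.5688
Travel guide $21.74: printed books, buyer-exempt → 0% → $0.00
Haircut $37.41: personal services → 4.75% → $1.776975
Eye drops $15.45: over-the-counter medicine, buyer-exempt → 0% → $0.00
LED flashlight $21.04: other taxable items → 8.25% → $1.7358
Garment alterations $37.64: personal services → 4.75% → $1.7879
Allergy tablets $15.73: over-the-counter medicine, buyer-exempt → 0% → $0.00
Graphic novel $19.94: printed books, buyer-exempt → 0% → $0.00
Antacid chews $5.26: over-the-counter medicine, buyer-exempt → 0% → $0.00
Unrounded tax sum = $18.600325 → $18.60

$18.60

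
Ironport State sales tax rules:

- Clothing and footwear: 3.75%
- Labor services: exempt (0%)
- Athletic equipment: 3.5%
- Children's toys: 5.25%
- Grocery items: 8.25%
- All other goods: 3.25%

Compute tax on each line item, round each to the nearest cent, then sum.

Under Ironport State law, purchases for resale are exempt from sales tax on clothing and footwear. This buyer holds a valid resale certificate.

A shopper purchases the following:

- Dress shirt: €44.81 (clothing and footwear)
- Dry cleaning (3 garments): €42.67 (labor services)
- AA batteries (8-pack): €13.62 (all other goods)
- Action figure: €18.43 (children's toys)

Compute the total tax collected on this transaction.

Dress shirt €44.81: clothing and footwear, buyer-exempt → 0% → €0.00
Dry cleaning (3 garments) €42.67: labor services → 0% → €0.00
AA batteries (8-pack) €13.62: all other goods → 3.25% → €0.44
Action figure €18.43: children's toys → 5.25% → €0.97
Total tax = €0.44 + €0.97 = €1.41

€1.41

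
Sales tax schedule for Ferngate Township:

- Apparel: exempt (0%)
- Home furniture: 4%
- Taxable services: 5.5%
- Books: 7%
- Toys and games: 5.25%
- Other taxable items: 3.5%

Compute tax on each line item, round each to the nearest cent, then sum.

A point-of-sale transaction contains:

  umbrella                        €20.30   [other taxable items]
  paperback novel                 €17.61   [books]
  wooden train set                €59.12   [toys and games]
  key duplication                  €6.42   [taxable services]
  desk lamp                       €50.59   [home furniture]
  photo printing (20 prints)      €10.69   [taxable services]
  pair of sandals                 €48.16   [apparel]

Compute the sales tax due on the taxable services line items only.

€0.94

Key duplication €6.42: taxable services → 5.5% → €0.35
Photo printing (20 prints) €10.69: taxable services → 5.5% → €0.59
Tax on taxable services = €0.35 + €0.59 = €0.94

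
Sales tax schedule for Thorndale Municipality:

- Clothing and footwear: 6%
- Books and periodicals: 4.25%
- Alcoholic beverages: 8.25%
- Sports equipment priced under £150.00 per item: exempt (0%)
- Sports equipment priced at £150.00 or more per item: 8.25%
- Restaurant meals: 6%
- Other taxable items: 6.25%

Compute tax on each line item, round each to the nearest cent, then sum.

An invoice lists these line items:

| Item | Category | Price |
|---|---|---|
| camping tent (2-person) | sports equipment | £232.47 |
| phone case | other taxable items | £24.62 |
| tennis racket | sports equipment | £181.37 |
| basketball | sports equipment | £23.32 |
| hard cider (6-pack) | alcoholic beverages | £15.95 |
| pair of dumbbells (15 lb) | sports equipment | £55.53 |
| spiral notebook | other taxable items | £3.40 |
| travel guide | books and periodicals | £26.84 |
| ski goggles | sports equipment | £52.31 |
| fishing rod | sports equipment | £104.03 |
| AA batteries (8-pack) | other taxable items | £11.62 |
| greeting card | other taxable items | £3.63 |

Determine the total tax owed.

£39.31

Camping tent (2-person) £232.47: sports equipment, £150.00 or more → 8.25% → £19.18
Phone case £24.62: other taxable items → 6.25% → £1.54
Tennis racket £181.37: sports equipment, £150.00 or more → 8.25% → £14.96
Basketball £23.32: sports equipment, under £150.00 → 0% → £0.00
Hard cider (6-pack) £15.95: alcoholic beverages → 8.25% → £1.32
Pair of dumbbells (15 lb) £55.53: sports equipment, under £150.00 → 0% → £0.00
Spiral notebook £3.40: other taxable items → 6.25% → £0.21
Travel guide £26.84: books and periodicals → 4.25% → £1.14
Ski goggles £52.31: sports equipment, under £150.00 → 0% → £0.00
Fishing rod £104.03: sports equipment, under £150.00 → 0% → £0.00
AA batteries (8-pack) £11.62: other taxable items → 6.25% → £0.73
Greeting card £3.63: other taxable items → 6.25% → £0.23
Total tax = £19.18 + £1.54 + £14.96 + £1.32 + £0.21 + £1.14 + £0.73 + £0.23 = £39.31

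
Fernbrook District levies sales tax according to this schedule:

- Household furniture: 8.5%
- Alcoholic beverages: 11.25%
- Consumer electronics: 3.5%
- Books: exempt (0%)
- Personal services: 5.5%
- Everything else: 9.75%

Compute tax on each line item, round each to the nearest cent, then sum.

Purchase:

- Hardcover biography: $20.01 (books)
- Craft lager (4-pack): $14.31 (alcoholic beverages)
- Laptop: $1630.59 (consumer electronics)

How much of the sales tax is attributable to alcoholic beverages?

Craft lager (4-pack) $14.31: alcoholic beverages → 11.25% → $1.61
Tax on alcoholic beverages = $1.61

$1.61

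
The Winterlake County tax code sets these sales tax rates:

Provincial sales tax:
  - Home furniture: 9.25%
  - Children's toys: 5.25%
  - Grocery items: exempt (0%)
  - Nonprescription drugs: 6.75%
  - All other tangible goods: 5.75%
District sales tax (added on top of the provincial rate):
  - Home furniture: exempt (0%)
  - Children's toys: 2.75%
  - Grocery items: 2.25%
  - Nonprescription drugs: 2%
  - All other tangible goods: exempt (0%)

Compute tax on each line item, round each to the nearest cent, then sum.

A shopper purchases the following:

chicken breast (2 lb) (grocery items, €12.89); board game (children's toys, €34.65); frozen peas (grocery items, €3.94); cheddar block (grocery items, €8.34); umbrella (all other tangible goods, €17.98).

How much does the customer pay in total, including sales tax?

Chicken breast (2 lb) €12.89: grocery items → 0% + 2.25% district = 2.25% → €0.29
Board game €34.65: children's toys → 5.25% + 2.75% district = 8% → €2.77
Frozen peas €3.94: grocery items → 0% + 2.25% district = 2.25% → €0.09
Cheddar block €8.34: grocery items → 0% + 2.25% district = 2.25% → €0.19
Umbrella €17.98: all other tangible goods → 5.75% + 0% district = 5.75% → €1.03
Subtotal = €77.80; tax = €4.37; total due = €82.17

€82.17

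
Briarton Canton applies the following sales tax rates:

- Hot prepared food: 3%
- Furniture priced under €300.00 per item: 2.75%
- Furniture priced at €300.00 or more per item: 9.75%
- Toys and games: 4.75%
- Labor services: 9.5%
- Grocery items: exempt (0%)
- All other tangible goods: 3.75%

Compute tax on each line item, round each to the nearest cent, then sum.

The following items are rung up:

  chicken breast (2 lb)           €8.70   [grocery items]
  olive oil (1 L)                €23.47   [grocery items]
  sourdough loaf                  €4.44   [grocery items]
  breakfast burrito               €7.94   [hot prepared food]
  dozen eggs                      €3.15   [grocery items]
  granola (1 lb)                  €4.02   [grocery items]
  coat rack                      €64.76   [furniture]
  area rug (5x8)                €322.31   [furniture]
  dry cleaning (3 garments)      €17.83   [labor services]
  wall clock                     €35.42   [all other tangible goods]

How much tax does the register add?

€36.47

Chicken breast (2 lb) €8.70: grocery items → 0% → €0.00
Olive oil (1 L) €23.47: grocery items → 0% → €0.00
Sourdough loaf €4.44: grocery items → 0% → €0.00
Breakfast burrito €7.94: hot prepared food → 3% → €0.24
Dozen eggs €3.15: grocery items → 0% → €0.00
Granola (1 lb) €4.02: grocery items → 0% → €0.00
Coat rack €64.76: furniture, under €300.00 → 2.75% → €1.78
Area rug (5x8) €322.31: furniture, €300.00 or more → 9.75% → €31.43
Dry cleaning (3 garments) €17.83: labor services → 9.5% → €1.69
Wall clock €35.42: all other tangible goods → 3.75% → €1.33
Total tax = €0.24 + €1.78 + €31.43 + €1.69 + €1.33 = €36.47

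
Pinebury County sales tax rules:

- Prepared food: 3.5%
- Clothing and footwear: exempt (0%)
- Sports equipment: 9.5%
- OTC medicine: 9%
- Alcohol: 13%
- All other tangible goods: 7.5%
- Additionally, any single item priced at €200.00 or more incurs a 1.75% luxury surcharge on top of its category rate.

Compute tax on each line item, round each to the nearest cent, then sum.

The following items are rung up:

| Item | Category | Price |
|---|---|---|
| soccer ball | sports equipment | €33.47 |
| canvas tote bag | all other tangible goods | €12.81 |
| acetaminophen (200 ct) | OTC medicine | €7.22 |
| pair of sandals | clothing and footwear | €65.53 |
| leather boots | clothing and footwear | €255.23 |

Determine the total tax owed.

€9.26

Soccer ball €33.47: sports equipment → 9.5% → €3.18
Canvas tote bag €12.81: all other tangible goods → 7.5% → €0.96
Acetaminophen (200 ct) €7.22: OTC medicine → 9% → €0.65
Pair of sandals €65.53: clothing and footwear → 0% → €0.00
Leather boots €255.23: clothing and footwear → 0% + 1.75% surcharge = 1.75% → €4.47
Total tax = €3.18 + €0.96 + €0.65 + €4.47 = €9.26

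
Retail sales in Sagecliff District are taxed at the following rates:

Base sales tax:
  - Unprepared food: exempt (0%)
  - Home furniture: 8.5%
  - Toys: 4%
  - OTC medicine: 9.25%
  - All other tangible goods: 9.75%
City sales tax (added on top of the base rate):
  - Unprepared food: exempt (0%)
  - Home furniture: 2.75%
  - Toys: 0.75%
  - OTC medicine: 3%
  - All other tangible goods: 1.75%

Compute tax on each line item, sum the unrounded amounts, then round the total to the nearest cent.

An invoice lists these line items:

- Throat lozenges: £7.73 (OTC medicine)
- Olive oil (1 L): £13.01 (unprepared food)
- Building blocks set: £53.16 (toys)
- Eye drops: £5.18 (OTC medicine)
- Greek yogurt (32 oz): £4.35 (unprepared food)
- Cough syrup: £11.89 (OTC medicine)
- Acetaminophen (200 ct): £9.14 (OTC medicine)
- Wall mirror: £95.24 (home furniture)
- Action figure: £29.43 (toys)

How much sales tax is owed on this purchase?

£18.80

Throat lozenges £7.73: OTC medicine → 9.25% + 3% city = 12.25% → £0.946925
Olive oil (1 L) £13.01: unprepared food → 0% + 0% city = 0% → £0.00
Building blocks set £53.16: toys → 4% + 0.75% city = 4.75% → £2.5251
Eye drops £5.18: OTC medicine → 9.25% + 3% city = 12.25% → £0.63455
Greek yogurt (32 oz) £4.35: unprepared food → 0% + 0% city = 0% → £0.00
Cough syrup £11.89: OTC medicine → 9.25% + 3% city = 12.25% → £1.456525
Acetaminophen (200 ct) £9.14: OTC medicine → 9.25% + 3% city = 12.25% → £1.11965
Wall mirror £95.24: home furniture → 8.5% + 2.75% city = 11.25% → £10.7145
Action figure £29.43: toys → 4% + 0.75% city = 4.75% → £1.397925
Unrounded tax sum = £18.795175 → £18.80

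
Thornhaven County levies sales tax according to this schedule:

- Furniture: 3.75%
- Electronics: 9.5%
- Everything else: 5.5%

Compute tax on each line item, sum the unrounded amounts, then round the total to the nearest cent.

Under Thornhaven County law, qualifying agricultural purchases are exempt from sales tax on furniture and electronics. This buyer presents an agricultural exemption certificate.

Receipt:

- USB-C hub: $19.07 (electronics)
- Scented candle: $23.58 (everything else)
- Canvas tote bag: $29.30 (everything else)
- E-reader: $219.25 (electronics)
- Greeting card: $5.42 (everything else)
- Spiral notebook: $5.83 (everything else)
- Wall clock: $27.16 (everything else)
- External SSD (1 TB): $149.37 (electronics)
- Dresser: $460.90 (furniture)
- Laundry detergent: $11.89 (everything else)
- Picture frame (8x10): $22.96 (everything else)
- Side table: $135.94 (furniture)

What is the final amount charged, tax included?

$1117.61

USB-C hub $19.07: electronics, buyer-exempt → 0% → $0.00
Scented candle $23.58: everything else → 5.5% → $1.2969
Canvas tote bag $29.30: everything else → 5.5% → $1.6115
E-reader $219.25: electronics, buyer-exempt → 0% → $0.00
Greeting card $5.42: everything else → 5.5% → $0.2981
Spiral notebook $5.83: everything else → 5.5% → $0.32065
Wall clock $27.16: everything else → 5.5% → $1.4938
External SSD (1 TB) $149.37: electronics, buyer-exempt → 0% → $0.00
Dresser $460.90: furniture, buyer-exempt → 0% → $0.00
Laundry detergent $11.89: everything else → 5.5% → $0.65395
Picture frame (8x10) $22.96: everything else → 5.5% → $1.2628
Side table $135.94: furniture, buyer-exempt → 0% → $0.00
Subtotal = $1110.67; unrounded tax = $6.9377 → $6.94; total due = $1117.61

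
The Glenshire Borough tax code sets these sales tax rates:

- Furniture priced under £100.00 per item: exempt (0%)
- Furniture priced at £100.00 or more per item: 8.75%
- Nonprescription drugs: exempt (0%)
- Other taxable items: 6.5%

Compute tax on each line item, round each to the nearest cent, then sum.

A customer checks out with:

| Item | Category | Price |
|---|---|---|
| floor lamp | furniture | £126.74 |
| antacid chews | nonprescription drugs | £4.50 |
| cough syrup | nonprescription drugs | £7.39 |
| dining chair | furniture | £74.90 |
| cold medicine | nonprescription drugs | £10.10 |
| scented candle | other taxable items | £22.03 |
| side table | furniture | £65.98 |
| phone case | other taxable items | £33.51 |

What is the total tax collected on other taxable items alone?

£3.61

Scented candle £22.03: other taxable items → 6.5% → £1.43
Phone case £33.51: other taxable items → 6.5% → £2.18
Tax on other taxable items = £1.43 + £2.18 = £3.61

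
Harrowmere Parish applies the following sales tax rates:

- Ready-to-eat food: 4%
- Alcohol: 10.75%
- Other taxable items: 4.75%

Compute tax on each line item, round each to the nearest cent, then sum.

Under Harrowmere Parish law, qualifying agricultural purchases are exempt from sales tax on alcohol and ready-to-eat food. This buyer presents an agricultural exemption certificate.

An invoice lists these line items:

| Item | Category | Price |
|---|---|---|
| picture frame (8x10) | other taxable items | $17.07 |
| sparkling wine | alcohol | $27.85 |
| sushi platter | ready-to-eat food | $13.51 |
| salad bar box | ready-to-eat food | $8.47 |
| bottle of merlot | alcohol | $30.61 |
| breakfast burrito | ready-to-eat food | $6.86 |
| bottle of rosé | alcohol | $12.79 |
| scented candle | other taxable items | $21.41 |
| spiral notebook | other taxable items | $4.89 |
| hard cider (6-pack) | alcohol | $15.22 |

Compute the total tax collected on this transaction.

$2.06

Picture frame (8x10) $17.07: other taxable items → 4.75% → $0.81
Sparkling wine $27.85: alcohol, buyer-exempt → 0% → $0.00
Sushi platter $13.51: ready-to-eat food, buyer-exempt → 0% → $0.00
Salad bar box $8.47: ready-to-eat food, buyer-exempt → 0% → $0.00
Bottle of merlot $30.61: alcohol, buyer-exempt → 0% → $0.00
Breakfast burrito $6.86: ready-to-eat food, buyer-exempt → 0% → $0.00
Bottle of rosé $12.79: alcohol, buyer-exempt → 0% → $0.00
Scented candle $21.41: other taxable items → 4.75% → $1.02
Spiral notebook $4.89: other taxable items → 4.75% → $0.23
Hard cider (6-pack) $15.22: alcohol, buyer-exempt → 0% → $0.00
Total tax = $0.81 + $1.02 + $0.23 = $2.06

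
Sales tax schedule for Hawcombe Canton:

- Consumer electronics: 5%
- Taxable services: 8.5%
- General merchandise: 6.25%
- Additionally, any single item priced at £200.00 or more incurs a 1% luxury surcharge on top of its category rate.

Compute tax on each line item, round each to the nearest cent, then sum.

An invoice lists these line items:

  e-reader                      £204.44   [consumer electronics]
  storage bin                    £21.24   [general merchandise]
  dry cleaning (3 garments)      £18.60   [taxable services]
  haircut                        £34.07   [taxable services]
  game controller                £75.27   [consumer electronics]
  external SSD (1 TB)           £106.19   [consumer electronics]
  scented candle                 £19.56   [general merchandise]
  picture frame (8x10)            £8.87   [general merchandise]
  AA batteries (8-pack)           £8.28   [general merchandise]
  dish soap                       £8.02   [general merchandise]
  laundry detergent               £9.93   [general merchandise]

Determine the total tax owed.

£30.56

E-reader £204.44: consumer electronics → 5% + 1% surcharge = 6% → £12.27
Storage bin £21.24: general merchandise → 6.25% → £1.33
Dry cleaning (3 garments) £18.60: taxable services → 8.5% → £1.58
Haircut £34.07: taxable services → 8.5% → £2.90
Game controller £75.27: consumer electronics → 5% → £3.76
External SSD (1 TB) £106.19: consumer electronics → 5% → £5.31
Scented candle £19.56: general merchandise → 6.25% → £1.22
Picture frame (8x10) £8.87: general merchandise → 6.25% → £0.55
AA batteries (8-pack) £8.28: general merchandise → 6.25% → £0.52
Dish soap £8.02: general merchandise → 6.25% → £0.50
Laundry detergent £9.93: general merchandise → 6.25% → £0.62
Total tax = £12.27 + £1.33 + £1.58 + £2.90 + £3.76 + £5.31 + £1.22 + £0.55 + £0.52 + £0.50 + £0.62 = £30.56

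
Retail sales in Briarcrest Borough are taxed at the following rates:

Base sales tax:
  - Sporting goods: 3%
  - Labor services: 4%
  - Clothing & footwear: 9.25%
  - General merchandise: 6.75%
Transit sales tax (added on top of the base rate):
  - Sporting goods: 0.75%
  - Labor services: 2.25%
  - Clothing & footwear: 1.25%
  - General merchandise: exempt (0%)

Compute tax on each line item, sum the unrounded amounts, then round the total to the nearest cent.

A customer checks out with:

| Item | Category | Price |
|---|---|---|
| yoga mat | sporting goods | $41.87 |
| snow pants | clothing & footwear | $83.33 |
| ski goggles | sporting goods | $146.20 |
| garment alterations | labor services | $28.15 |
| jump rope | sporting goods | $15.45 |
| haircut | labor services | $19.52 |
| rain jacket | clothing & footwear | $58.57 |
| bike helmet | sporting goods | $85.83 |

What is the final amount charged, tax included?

Yoga mat $41.87: sporting goods → 3% + 0.75% transit = 3.75% → $1.570125
Snow pants $83.33: clothing & footwear → 9.25% + 1.25% transit = 10.5% → $8.74965
Ski goggles $146.20: sporting goods → 3% + 0.75% transit = 3.75% → $5.4825
Garment alterations $28.15: labor services → 4% + 2.25% transit = 6.25% → $1.759375
Jump rope $15.45: sporting goods → 3% + 0.75% transit = 3.75% → $0.579375
Haircut $19.52: labor services → 4% + 2.25% transit = 6.25% → $1.22
Rain jacket $58.57: clothing & footwear → 9.25% + 1.25% transit = 10.5% → $6.14985
Bike helmet $85.83: sporting goods → 3% + 0.75% transit = 3.75% → $3.218625
Subtotal = $478.92; unrounded tax = $28.7295 → $28.73; total due = $507.65

$507.65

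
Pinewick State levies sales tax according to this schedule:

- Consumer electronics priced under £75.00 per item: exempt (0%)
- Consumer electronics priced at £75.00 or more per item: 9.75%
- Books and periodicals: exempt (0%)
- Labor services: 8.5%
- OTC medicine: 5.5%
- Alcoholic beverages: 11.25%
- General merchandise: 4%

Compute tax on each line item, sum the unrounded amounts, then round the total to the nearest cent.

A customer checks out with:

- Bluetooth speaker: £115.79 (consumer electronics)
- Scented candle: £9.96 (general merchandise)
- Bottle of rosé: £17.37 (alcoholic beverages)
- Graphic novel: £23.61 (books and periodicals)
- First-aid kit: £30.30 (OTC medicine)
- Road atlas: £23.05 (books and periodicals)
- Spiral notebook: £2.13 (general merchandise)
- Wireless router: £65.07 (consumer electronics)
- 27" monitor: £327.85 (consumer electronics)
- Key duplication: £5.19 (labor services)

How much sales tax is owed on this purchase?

Bluetooth speaker £115.79: consumer electronics, £75.00 or more → 9.75% → £11.289525
Scented candle £9.96: general merchandise → 4% → £0.3984
Bottle of rosé £17.37: alcoholic beverages → 11.25% → £1.954125
Graphic novel £23.61: books and periodicals → 0% → £0.00
First-aid kit £30.30: OTC medicine → 5.5% → £1.6665
Road atlas £23.05: books and periodicals → 0% → £0.00
Spiral notebook £2.13: general merchandise → 4% → £0.0852
Wireless router £65.07: consumer electronics, under £75.00 → 0% → £0.00
27" monitor £327.85: consumer electronics, £75.00 or more → 9.75% → £31.965375
Key duplication £5.19: labor services → 8.5% → £0.44115
Unrounded tax sum = £47.800275 → £47.80

£47.80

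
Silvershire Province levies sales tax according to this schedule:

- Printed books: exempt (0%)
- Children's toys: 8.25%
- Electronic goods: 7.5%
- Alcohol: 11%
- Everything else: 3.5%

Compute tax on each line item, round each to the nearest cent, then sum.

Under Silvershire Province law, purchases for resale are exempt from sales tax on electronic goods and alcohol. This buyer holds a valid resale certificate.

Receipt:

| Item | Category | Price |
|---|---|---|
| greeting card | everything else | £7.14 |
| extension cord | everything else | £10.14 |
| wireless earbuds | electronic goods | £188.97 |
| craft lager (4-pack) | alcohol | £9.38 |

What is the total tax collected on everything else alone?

Greeting card £7.14: everything else → 3.5% → £0.25
Extension cord £10.14: everything else → 3.5% → £0.35
Tax on everything else = £0.25 + £0.35 = £0.60

£0.60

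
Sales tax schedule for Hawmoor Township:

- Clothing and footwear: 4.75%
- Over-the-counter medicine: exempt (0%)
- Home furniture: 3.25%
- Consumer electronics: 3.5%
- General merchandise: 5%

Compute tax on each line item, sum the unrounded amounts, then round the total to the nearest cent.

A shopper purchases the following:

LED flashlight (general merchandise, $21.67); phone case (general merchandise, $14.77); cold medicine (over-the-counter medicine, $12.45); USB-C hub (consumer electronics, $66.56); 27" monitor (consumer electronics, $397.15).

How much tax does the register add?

LED flashlight $21.67: general merchandise → 5% → $1.0835
Phone case $14.77: general merchandise → 5% → $0.7385
Cold medicine $12.45: over-the-counter medicine → 0% → $0.00
USB-C hub $66.56: consumer electronics → 3.5% → $2.3296
27" monitor $397.15: consumer electronics → 3.5% → $13.90025
Unrounded tax sum = $18.05185 → $18.05

$18.05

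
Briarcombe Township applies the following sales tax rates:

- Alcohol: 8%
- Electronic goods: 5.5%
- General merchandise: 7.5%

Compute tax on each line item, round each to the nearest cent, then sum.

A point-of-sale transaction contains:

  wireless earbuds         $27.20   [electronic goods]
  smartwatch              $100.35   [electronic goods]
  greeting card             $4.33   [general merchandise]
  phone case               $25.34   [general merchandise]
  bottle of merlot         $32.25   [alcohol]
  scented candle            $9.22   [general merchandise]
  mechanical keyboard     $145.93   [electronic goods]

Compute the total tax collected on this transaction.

Wireless earbuds $27.20: electronic goods → 5.5% → $1.50
Smartwatch $100.35: electronic goods → 5.5% → $5.52
Greeting card $4.33: general merchandise → 7.5% → $0.32
Phone case $25.34: general merchandise → 7.5% → $1.90
Bottle of merlot $32.25: alcohol → 8% → $2.58
Scented candle $9.22: general merchandise → 7.5% → $0.69
Mechanical keyboard $145.93: electronic goods → 5.5% → $8.03
Total tax = $1.50 + $5.52 + $0.32 + $1.90 + $2.58 + $0.69 + $8.03 = $20.54

$20.54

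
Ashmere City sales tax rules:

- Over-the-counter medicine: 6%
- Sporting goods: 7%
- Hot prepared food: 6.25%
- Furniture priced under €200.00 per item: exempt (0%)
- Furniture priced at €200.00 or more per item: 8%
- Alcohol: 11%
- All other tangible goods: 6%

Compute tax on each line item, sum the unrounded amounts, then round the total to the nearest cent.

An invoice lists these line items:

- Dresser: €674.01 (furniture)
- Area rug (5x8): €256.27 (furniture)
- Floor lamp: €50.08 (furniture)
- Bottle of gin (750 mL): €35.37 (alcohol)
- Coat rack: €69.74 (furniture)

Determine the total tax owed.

€78.31

Dresser €674.01: furniture, €200.00 or more → 8% → €53.9208
Area rug (5x8) €256.27: furniture, €200.00 or more → 8% → €20.5016
Floor lamp €50.08: furniture, under €200.00 → 0% → €0.00
Bottle of gin (750 mL) €35.37: alcohol → 11% → €3.8907
Coat rack €69.74: furniture, under €200.00 → 0% → €0.00
Unrounded tax sum = €78.3131 → €78.31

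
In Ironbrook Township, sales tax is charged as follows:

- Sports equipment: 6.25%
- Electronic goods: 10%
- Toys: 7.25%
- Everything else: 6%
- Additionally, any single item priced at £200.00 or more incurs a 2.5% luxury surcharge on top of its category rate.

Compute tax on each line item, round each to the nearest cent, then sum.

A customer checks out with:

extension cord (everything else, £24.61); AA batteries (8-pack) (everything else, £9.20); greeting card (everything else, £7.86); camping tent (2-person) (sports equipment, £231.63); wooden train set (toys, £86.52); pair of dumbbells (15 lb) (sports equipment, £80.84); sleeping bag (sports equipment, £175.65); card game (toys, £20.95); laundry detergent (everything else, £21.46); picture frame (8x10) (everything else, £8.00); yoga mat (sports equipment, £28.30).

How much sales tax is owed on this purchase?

Extension cord £24.61: everything else → 6% → £1.48
AA batteries (8-pack) £9.20: everything else → 6% → £0.55
Greeting card £7.86: everything else → 6% → £0.47
Camping tent (2-person) £231.63: sports equipment → 6.25% + 2.5% surcharge = 8.75% → £20.27
Wooden train set £86.52: toys → 7.25% → £6.27
Pair of dumbbells (15 lb) £80.84: sports equipment → 6.25% → £5.05
Sleeping bag £175.65: sports equipment → 6.25% → £10.98
Card game £20.95: toys → 7.25% → £1.52
Laundry detergent £21.46: everything else → 6% → £1.29
Picture frame (8x10) £8.00: everything else → 6% → £0.48
Yoga mat £28.30: sports equipment → 6.25% → £1.77
Total tax = £1.48 + £0.55 + £0.47 + £20.27 + £6.27 + £5.05 + £10.98 + £1.52 + £1.29 + £0.48 + £1.77 = £50.13

£50.13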